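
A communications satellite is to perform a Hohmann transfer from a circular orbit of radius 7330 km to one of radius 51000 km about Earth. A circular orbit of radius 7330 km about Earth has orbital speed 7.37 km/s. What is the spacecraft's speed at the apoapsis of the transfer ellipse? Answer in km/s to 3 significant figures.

v = 1.40 km/s

From the circular-orbit relation v² = μ/r at r = 7330 km: μ = v²r = (7.37)² × 7330 = 3.98143×10^5 km³/s².
Transfer-ellipse semi-major axis a_t = (r₁ + r₂)/2 = (7330 + 51000)/2 = 29165 km.
At apoapsis, r = 51000 km.
Applying v² = μ(2/r − 1/a_t): v = 1.401 km/s.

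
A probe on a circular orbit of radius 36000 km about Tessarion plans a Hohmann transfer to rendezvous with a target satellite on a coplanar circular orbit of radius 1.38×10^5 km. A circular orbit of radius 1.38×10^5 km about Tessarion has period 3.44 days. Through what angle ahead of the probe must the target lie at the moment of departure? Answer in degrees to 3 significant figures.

From Kepler's third law T² = 4π²r³/μ at r = 1.38×10^5 km, T = 3.44 days = 3.44 × 86400 s = 2.97216×10^5 s: μ = 4π²r³/T² = 1.17450×10^6 km³/s².
Semi-major axis of the transfer orbit: a_t = (36000 + 1.380×10^5)/2 = 87000 km.
Transfer time t = π√(a_t³/μ) = 74390 s.
The target's mean motion on its circular orbit is ω₂ = √(μ/r₂³) = 2.114×10^-5 rad/s.
Angle swept by the target during transfer: ω₂·t = 1.5726 rad = 90.10°.
The probe traverses 180° on the transfer ellipse, so the target must lead by 180° − 90.10° = 89.9°.

φ = 89.9°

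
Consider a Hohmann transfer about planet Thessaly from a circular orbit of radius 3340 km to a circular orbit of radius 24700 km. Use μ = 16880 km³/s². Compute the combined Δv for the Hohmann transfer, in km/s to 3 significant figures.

Δv = 1.16 km/s

Semi-major axis of the transfer orbit: a_t = (3340 + 24700)/2 = 14020 km.
At r₁ the circular-orbit speed is v₁ = √(μ/r₁) = 2.2481 km/s.
Transfer-orbit speed at r₁ (vis-viva): v_p = √[μ(2/r₁ − 1/a_t)] = 2.9839 km/s.
First burn Δv₁ = |v_p − v₁| = 0.7358 km/s.
At r₂, v₂ = √(μ/r₂) = 0.8267 km/s.
Transfer-orbit speed at r₂: v_a = √[μ(2/r₂ − 1/a_t)] = 0.4035 km/s.
Second burn Δv₂ = |v₂ − v_a| = 0.4232 km/s.
Δv = Δv₁ + Δv₂ = 0.7358 + 0.4232 = 1.159 km/s.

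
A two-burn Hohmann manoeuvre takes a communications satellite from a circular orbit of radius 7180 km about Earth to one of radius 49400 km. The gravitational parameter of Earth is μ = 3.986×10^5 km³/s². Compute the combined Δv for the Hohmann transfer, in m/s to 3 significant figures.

Δv = 3800 m/s

The Hohmann ellipse has a_t = (r₁ + r₂)/2 = 28290 km.
Circular speed at r₁: v₁ = √(μ/r₁) = √(3.986×10^5/7180) = 7.451 km/s.
On the transfer ellipse at r₁, vis-viva equation gives v_p = √[μ(2/r₁ − 1/a_t)] = 9.846 km/s.
First burn Δv₁ = |v_p − v₁| = 2.395 km/s.
Circular speed at r₂: v₂ = √(μ/r₂) = 2.841 km/s.
Transfer-orbit speed at r₂: v_a = √[μ(2/r₂ − 1/a_t)] = 1.431 km/s.
Second burn Δv₂ = |v₂ − v_a| = 1.410 km/s.
Total Δv = Δv₁ + Δv₂ = 3.805 km/s.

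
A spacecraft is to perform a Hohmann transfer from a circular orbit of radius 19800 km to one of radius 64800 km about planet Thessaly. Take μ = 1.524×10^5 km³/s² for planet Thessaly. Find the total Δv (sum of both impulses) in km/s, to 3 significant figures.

Δv = 1.14 km/s

Semi-major axis of the transfer orbit: a_t = (19800 + 64800)/2 = 42300 km.
At r₁ the circular-orbit speed is v₁ = √(μ/r₁) = 2.7743 km/s.
On the transfer ellipse at r₁, vis-viva gives v_p = √[μ(2/r₁ − 1/a_t)] = 3.4338 km/s.
First burn Δv₁ = |v_p − v₁| = 0.6595 km/s.
Circular speed at r₂: v₂ = √(μ/r₂) = 1.5336 km/s.
Transfer-orbit speed at r₂: v_a = √[μ(2/r₂ − 1/a_t)] = 1.0492 km/s.
Second burn Δv₂ = |v₂ − v_a| = 0.4844 km/s.
Total Δv = Δv₁ + Δv₂ = 1.144 km/s.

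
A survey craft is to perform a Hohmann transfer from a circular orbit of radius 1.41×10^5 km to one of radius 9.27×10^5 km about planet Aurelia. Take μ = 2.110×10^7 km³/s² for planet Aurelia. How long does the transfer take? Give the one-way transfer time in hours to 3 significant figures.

t = 74.1 hours

The Hohmann ellipse has a_t = (r₁ + r₂)/2 = 5.340×10^5 km.
Half the transfer-orbit period gives t = π√(a_t³/μ) = 2.669×10^5 s.
Converting: 2.669×10^5 s ÷ 3600 s/hour = 74.1 hours.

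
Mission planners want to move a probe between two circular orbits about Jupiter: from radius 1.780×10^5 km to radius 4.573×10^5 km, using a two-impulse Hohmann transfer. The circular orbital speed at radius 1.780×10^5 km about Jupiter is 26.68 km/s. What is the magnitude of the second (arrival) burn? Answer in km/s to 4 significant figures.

From the circular-orbit relation v² = μ/r at r = 1.780×10^5 km: μ = v²r = (26.68)² × 1.780×10^5 = 1.26704×10^8 km³/s².
Semi-major axis of the transfer orbit: a_t = (1.780×10^5 + 4.573×10^5)/2 = 3.1765×10^5 km.
On the circular orbit at r = 4.573×10^5 km, v_c = √(μ/r) = 16.645 km/s.
Transfer-orbit speed at the same r (vis-viva, a = a_t): v_t = √[μ(2/r − 1/a_t)] = 12.460 km/s.
Δv₂ = |v_t − v_c| = |12.460 − 16.645| = 4.185 km/s.

Δv₂ = 4.185 km/s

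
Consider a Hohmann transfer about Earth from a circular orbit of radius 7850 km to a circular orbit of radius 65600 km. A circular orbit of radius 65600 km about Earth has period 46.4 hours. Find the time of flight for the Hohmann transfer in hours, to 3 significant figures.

t = 9.72 hours

From Kepler's third law T² = 4π²r³/μ at r = 65600 km, T = 46.4 hours = 46.4 × 3600 s = 1.6704×10^5 s: μ = 4π²r³/T² = 3.99420×10^5 km³/s².
The Hohmann ellipse has a_t = (r₁ + r₂)/2 = 36725 km.
Half the transfer-orbit period gives t = π√(a_t³/μ) = 34980 s.
Converting: 34980 s ÷ 3600 s/hour = 9.72 hours.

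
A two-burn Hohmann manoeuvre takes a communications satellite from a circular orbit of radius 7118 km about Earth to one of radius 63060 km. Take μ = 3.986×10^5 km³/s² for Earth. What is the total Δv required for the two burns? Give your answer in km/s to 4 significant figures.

Transfer-ellipse semi-major axis a_t = (r₁ + r₂)/2 = (7118 + 63060)/2 = 35089 km.
At r₁ the circular-orbit speed is v₁ = √(μ/r₁) = 7.483240 km/s.
On the transfer ellipse at r₁, vis-viva equation gives v_p = √[μ(2/r₁ − 1/a_t)] = 10.03185 km/s.
First burn Δv₁ = |v_p − v₁| = 2.5486 km/s.
Circular speed at r₂: v₂ = √(μ/r₂) = 2.5142 km/s.
Transfer-orbit speed at r₂: v_a = √[μ(2/r₂ − 1/a_t)] = 1.1324 km/s.
Second burn Δv₂ = |v₂ − v_a| = 1.3818 km/s.
Total Δv = Δv₁ + Δv₂ = 3.930 km/s.

Δv = 3.930 km/s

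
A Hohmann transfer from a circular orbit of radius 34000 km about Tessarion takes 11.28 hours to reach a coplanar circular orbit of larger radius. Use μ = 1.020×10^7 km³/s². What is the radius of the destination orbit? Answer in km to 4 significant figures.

r₂ = 2.049×10^5 km

Transfer time t = 11.28 hours = 40608 s, and t = π√(a_t³/μ).
So a_t = (μ t²/π²)^(1/3) = (1.020×10^7 × (40608)² / π²)^(1/3) = 1.1945×10^5 km.
Since a_t = (r₁ + r₂)/2, r₂ = 2a_t − r₁ = 2×1.1945×10^5 − 34000 = 2.049×10^5 km.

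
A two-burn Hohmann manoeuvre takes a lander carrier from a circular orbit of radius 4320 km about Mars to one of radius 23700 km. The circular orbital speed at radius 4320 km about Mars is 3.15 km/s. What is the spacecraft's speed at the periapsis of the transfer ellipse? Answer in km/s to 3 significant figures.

v = 4.10 km/s

From the circular-orbit relation v² = μ/r at r = 4320 km: μ = v²r = (3.15)² × 4320 = 42865.2 km³/s².
Transfer-ellipse semi-major axis a_t = (r₁ + r₂)/2 = (4320 + 23700)/2 = 14010 km.
At periapsis, r = 4320 km.
From the vis-viva equation, v = √[μ(2/r − 1/a_t)] = 4.097 km/s.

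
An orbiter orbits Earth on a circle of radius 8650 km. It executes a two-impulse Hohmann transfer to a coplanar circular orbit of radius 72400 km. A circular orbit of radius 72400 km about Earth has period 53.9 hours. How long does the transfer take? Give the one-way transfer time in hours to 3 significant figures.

From Kepler's third law T² = 4π²r³/μ at r = 72400 km, T = 53.9 hours = 53.9 × 3600 s = 1.9404×10^5 s: μ = 4π²r³/T² = 3.97917×10^5 km³/s².
Transfer-ellipse semi-major axis a_t = (r₁ + r₂)/2 = (8650 + 72400)/2 = 40525 km.
Transfer time t = π√(a_t³/μ) = π√((40525)³ / 3.97917×10^5) = 40630 s.
Converting: 40630 s ÷ 3600 s/hour = 11.3 hours.

t = 11.3 hours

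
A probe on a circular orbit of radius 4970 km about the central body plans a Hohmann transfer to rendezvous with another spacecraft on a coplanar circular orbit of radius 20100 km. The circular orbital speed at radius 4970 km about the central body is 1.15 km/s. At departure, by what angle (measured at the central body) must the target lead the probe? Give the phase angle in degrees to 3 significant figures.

φ = 91.4°

From the circular-orbit relation v² = μ/r at r = 4970 km: μ = v²r = (1.15)² × 4970 = 6572.82 km³/s².
The Hohmann ellipse has a_t = (r₁ + r₂)/2 = 12535 km.
The half-period of the transfer ellipse is t = π√(a_t³/μ) = 54382.65 s.
The target's mean motion on its circular orbit is ω₂ = √(μ/r₂³) = 2.844998×10^-5 rad/s.
Angle swept by the target during transfer: ω₂·t = 1.54719 rad = 88.647°.
The probe traverses 180° on the transfer ellipse, so the target must lead by 180° − 88.647° = 91.4°.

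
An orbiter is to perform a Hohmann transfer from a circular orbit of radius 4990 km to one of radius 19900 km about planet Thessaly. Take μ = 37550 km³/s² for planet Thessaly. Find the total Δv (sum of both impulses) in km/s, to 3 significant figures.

Δv = 1.23 km/s

Semi-major axis of the transfer orbit: a_t = (4990 + 19900)/2 = 12445 km.
At r₁ the circular-orbit speed is v₁ = √(μ/r₁) = 2.743182 km/s.
Transfer-orbit speed at r₁ (vis-viva): v_p = √[μ(2/r₁ − 1/a_t)] = 3.468836 km/s.
First burn Δv₁ = |v_p − v₁| = 0.72565 km/s.
Circular speed at r₂: v₂ = √(μ/r₂) = 1.373657 km/s.
Transfer-orbit speed at r₂: v_a = √[μ(2/r₂ − 1/a_t)] = 0.8698237 km/s.
Second burn Δv₂ = |v₂ − v_a| = 0.50383 km/s.
Total Δv = Δv₁ + Δv₂ = 1.229 km/s.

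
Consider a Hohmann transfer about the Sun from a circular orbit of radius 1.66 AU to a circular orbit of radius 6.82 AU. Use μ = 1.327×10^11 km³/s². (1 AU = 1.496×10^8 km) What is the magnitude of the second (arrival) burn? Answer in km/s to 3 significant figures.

In km: r₁ = 1.66 × 1.496×10^8 = 2.48336×10^8 km; r₂ = 6.82 × 1.496×10^8 = 1.020272×10^9 km.
Semi-major axis of the transfer orbit: a_t = (2.48336×10^8 + 1.020272×10^9)/2 = 6.34304×10^8 km.
Circular speed at r = 1.020272×10^9 km: v_c = √(μ/r) = 11.405 km/s.
Transfer-orbit speed at the same r (vis-viva, a = a_t): v_t = √[μ(2/r − 1/a_t)] = 7.1359 km/s.
Δv₂ = |v_t − v_c| = |7.1359 − 11.405| = 4.269 km/s.

Δv₂ = 4.27 km/s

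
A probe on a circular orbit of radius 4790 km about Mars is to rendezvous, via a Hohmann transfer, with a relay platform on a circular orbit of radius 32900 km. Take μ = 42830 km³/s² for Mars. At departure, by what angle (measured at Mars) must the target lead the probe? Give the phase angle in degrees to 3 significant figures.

φ = 102°

Transfer-ellipse semi-major axis a_t = (r₁ + r₂)/2 = (4790 + 32900)/2 = 18845 km.
The half-period of the transfer ellipse is t = π√(a_t³/μ) = 39270 s.
Target angular speed ω₂ = √(μ/r₂³) = 3.468×10^-5 rad/s.
Angle swept by the target during transfer: ω₂·t = 1.3619 rad = 78.03°.
Arrival is 180° from departure on the ellipse, so φ = 180° − 78.03° = 102°.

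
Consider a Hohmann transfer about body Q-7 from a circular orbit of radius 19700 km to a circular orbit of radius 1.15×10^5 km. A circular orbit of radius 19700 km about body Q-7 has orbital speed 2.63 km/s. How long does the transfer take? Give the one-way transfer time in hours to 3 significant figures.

t = 41.3 hours

From the circular-orbit relation v² = μ/r at r = 19700 km: μ = v²r = (2.63)² × 19700 = 1.36263×10^5 km³/s².
Semi-major axis of the transfer orbit: a_t = (19700 + 1.150×10^5)/2 = 67350 km.
Half the transfer-orbit period gives t = π√(a_t³/μ) = 1.488×10^5 s.
Converting: 1.488×10^5 s ÷ 3600 s/hour = 41.3 hours.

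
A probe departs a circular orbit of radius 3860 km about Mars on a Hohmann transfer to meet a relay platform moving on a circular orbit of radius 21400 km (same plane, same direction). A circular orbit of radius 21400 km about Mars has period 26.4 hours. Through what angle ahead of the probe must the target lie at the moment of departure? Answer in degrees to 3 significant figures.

From Kepler's third law T² = 4π²r³/μ at r = 21400 km, T = 26.4 hours = 26.4 × 3600 s = 95040 s: μ = 4π²r³/T² = 42834.0 km³/s².
Transfer-ellipse semi-major axis a_t = (r₁ + r₂)/2 = (3860 + 21400)/2 = 12630 km.
The half-period of the transfer ellipse is t = π√(a_t³/μ) = 21546 s.
Target angular speed ω₂ = √(μ/r₂³) = 6.6111×10^-5 rad/s.
Angle swept by the target during transfer: ω₂·t = 1.4244 rad = 81.61°.
The probe traverses 180° on the transfer ellipse, so the target must lead by 180° − 81.61° = 98.4°.

φ = 98.4°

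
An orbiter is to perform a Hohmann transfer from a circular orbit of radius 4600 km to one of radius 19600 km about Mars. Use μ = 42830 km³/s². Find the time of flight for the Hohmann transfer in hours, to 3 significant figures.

Transfer-ellipse semi-major axis a_t = (r₁ + r₂)/2 = (4600 + 19600)/2 = 12100 km.
Half the transfer-orbit period gives t = π√(a_t³/μ) = 20200 s.
Converting: 20200 s ÷ 3600 s/hour = 5.61 hours.

t = 5.61 hours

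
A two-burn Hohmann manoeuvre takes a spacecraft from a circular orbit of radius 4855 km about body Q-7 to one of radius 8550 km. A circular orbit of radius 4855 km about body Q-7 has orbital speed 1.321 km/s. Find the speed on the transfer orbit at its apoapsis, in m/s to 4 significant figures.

v = 847.2 m/s

From the circular-orbit relation v² = μ/r at r = 4855 km: μ = v²r = (1.321)² × 4855 = 8472.17 km³/s².
The Hohmann ellipse has a_t = (r₁ + r₂)/2 = 6702.5 km.
The apoapsis of the transfer ellipse is at r = 8550 km.
From the vis-viva equation, v = √[μ(2/r − 1/a_t)] = 0.8472 km/s.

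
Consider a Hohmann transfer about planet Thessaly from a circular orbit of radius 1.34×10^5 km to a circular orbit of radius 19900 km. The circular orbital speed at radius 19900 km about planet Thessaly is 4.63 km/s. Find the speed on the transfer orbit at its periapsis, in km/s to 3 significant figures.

From the circular-orbit relation v² = μ/r at r = 19900 km: μ = v²r = (4.63)² × 19900 = 4.26594×10^5 km³/s².
Transfer-ellipse semi-major axis a_t = (r₁ + r₂)/2 = (1.340×10^5 + 19900)/2 = 76950 km.
At periapsis, r = 19900 km.
Applying v² = μ(2/r − 1/a_t): v = 6.110 km/s.

v = 6.11 km/s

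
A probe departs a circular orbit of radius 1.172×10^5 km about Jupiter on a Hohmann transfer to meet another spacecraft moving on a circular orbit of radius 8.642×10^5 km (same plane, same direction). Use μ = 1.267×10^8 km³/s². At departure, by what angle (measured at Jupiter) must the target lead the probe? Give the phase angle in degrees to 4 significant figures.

Transfer-ellipse semi-major axis a_t = (r₁ + r₂)/2 = (1.172×10^5 + 8.642×10^5)/2 = 4.907×10^5 km.
Transfer time t = π√(a_t³/μ) = 95940 s.
Target angular speed ω₂ = √(μ/r₂³) = 1.401×10^-5 rad/s.
Angle swept by the target during transfer: ω₂·t = 1.344 rad = 77.01°.
Arrival is 180° from departure on the ellipse, so φ = 180° − 77.01° = 103.0°.

φ = 103.0°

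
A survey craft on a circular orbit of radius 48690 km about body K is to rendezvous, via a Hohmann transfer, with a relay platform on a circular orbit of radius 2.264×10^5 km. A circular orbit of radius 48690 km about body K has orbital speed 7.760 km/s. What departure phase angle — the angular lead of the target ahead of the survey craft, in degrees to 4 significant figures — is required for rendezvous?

From the circular-orbit relation v² = μ/r at r = 48690 km: μ = v²r = (7.760)² × 48690 = 2.93199×10^6 km³/s².
Semi-major axis of the transfer orbit: a_t = (48690 + 2.264×10^5)/2 = 1.37545×10^5 km.
The half-period of the transfer ellipse is t = π√(a_t³/μ) = 93591.3 s.
The target's mean motion on its circular orbit is ω₂ = √(μ/r₂³) = 1.58952×10^-5 rad/s.
Angle swept by the target during transfer: ω₂·t = 1.4877 rad = 85.24°.
The survey craft traverses 180° on the transfer ellipse, so the target must lead by 180° − 85.24° = 94.76°.

φ = 94.76°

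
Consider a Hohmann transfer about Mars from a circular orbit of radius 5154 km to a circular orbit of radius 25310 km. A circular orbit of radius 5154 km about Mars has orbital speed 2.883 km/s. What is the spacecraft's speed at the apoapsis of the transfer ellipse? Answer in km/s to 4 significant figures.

v = 0.7568 km/s

From the circular-orbit relation v² = μ/r at r = 5154 km: μ = v²r = (2.883)² × 5154 = 42838.4 km³/s².
Transfer-ellipse semi-major axis a_t = (r₁ + r₂)/2 = (5154 + 25310)/2 = 15232 km.
The apoapsis of the transfer ellipse is at r = 25310 km.
From the vis-viva equation, v = √[μ(2/r − 1/a_t)] = 0.7568 km/s.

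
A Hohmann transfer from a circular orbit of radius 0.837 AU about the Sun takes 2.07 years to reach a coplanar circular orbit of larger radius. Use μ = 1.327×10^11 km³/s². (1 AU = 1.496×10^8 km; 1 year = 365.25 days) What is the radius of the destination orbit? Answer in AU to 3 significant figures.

In km: r₁ = 0.837 × 1.496×10^8 = 1.252152×10^8 km.
Transfer time t = 2.07 years × 365.25 × 86400 s = 6.5324232×10^7 s, and t = π√(a_t³/μ).
So a_t = (μ t²/π²)^(1/3) = (1.327×10^11 × (6.5324232×10^7)² / π²)^(1/3) = 3.8569×10^8 km.
Since a_t = (r₁ + r₂)/2, r₂ = 2a_t − r₁ = 2×3.8569×10^8 − 1.252152×10^8 = 6.461648×10^8 km.
In AU: r₂ = 6.461648×10^8 / 1.496×10^8 = 4.32 AU.

r₂ = 4.32 AU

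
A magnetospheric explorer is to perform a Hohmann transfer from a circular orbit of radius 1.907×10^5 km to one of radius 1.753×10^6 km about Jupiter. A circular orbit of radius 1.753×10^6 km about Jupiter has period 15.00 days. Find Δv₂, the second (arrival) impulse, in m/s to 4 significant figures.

From Kepler's third law T² = 4π²r³/μ at r = 1.753×10^6 km, T = 15.00 days = 15.00 × 86400 s = 1.296×10^6 s: μ = 4π²r³/T² = 1.26618×10^8 km³/s².
The Hohmann ellipse has a_t = (r₁ + r₂)/2 = 9.7185×10^5 km.
Circular speed at r = 1.753×10^6 km: v_c = √(μ/r) = 8.499 km/s.
Transfer-orbit speed at the same r (vis-viva, a = a_t): v_t = √[μ(2/r − 1/a_t)] = 3.765 km/s.
Δv₂ = |v_t − v_c| = |3.765 − 8.499| = 4.734 km/s.

Δv₂ = 4734 m/s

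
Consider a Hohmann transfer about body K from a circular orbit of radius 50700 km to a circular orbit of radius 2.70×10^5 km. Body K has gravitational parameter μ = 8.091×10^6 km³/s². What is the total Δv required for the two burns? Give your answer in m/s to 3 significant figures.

Δv = 6160 m/s

Semi-major axis of the transfer orbit: a_t = (50700 + 2.700×10^5)/2 = 1.6035×10^5 km.
At r₁ the circular-orbit speed is v₁ = √(μ/r₁) = 12.63 km/s.
On the transfer ellipse at r₁, vis-viva gives v_p = √[μ(2/r₁ − 1/a_t)] = 16.39 km/s.
First burn Δv₁ = |v_p − v₁| = 3.760 km/s.
At r₂, v₂ = √(μ/r₂) = 5.474 km/s.
Transfer-orbit speed at r₂: v_a = √[μ(2/r₂ − 1/a_t)] = 3.078 km/s.
Second burn Δv₂ = |v₂ − v_a| = 2.396 km/s.
Total Δv = Δv₁ + Δv₂ = 6.156 km/s.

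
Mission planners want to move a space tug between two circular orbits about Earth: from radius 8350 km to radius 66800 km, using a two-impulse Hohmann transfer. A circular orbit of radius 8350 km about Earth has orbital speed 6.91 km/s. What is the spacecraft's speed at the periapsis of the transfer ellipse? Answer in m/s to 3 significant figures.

From the circular-orbit relation v² = μ/r at r = 8350 km: μ = v²r = (6.91)² × 8350 = 3.98697×10^5 km³/s².
The Hohmann ellipse has a_t = (r₁ + r₂)/2 = 37575 km.
At periapsis, r = 8350 km.
Applying v² = μ(2/r − 1/a_t): v = 9.213 km/s.

v = 9210 m/s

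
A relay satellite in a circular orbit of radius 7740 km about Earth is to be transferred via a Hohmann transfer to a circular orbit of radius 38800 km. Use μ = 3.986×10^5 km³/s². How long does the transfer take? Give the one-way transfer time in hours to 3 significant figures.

t = 4.91 hours

Semi-major axis of the transfer orbit: a_t = (7740 + 38800)/2 = 23270 km.
Half the transfer-orbit period gives t = π√(a_t³/μ) = 17660 s.
Converting: 17660 s ÷ 3600 s/hour = 4.91 hours.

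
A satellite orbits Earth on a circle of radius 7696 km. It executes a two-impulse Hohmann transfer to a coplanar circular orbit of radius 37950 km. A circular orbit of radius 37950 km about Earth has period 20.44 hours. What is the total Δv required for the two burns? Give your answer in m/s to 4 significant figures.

Δv = 3442 m/s

From Kepler's third law T² = 4π²r³/μ at r = 37950 km, T = 20.44 hours = 20.44 × 3600 s = 73584 s: μ = 4π²r³/T² = 3.98500×10^5 km³/s².
Semi-major axis of the transfer orbit: a_t = (7696 + 37950)/2 = 22823 km.
Circular speed at r₁: v₁ = √(μ/r₁) = √(3.98500×10^5/7696) = 7.196 km/s.
On the transfer ellipse at r₁, vis-viva gives v_p = √[μ(2/r₁ − 1/a_t)] = 9.279 km/s.
First burn Δv₁ = |v_p − v₁| = 2.083 km/s.
Circular speed at r₂: v₂ = √(μ/r₂) = 3.2405 km/s.
Transfer-orbit speed at r₂: v_a = √[μ(2/r₂ − 1/a_t)] = 1.8817 km/s.
Second burn Δv₂ = |v₂ − v_a| = 1.359 km/s.
Total Δv = Δv₁ + Δv₂ = 3.442 km/s.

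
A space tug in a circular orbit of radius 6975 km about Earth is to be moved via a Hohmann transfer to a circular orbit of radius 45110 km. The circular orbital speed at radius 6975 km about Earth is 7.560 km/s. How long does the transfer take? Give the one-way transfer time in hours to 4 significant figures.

t = 5.809 hours

From the circular-orbit relation v² = μ/r at r = 6975 km: μ = v²r = (7.560)² × 6975 = 3.98646×10^5 km³/s².
Semi-major axis of the transfer orbit: a_t = (6975 + 45110)/2 = 26042.5 km.
Transfer time t = π√(a_t³/μ) = π√((26042.5)³ / 3.98646×10^5) = 20911 s.
Converting: 20911 s ÷ 3600 s/hour = 5.809 hours.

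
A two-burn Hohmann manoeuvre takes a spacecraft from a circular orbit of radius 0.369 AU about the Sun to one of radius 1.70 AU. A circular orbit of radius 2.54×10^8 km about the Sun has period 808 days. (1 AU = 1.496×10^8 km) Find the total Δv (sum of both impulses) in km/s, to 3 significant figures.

Δv = 23.0 km/s

From Kepler's third law T² = 4π²r³/μ at r = 2.54×10^8 km, T = 808 days = 808 × 86400 s = 6.98112×10^7 s: μ = 4π²r³/T² = 1.32743×10^11 km³/s².
In km: r₁ = 0.369 × 1.496×10^8 = 5.52024×10^7 km; r₂ = 1.70 × 1.496×10^8 = 2.5432×10^8 km.
Transfer-ellipse semi-major axis a_t = (r₁ + r₂)/2 = (5.52024×10^7 + 2.5432×10^8)/2 = 1.547612×10^8 km.
At r₁ the circular-orbit speed is v₁ = √(μ/r₁) = 49.0373 km/s.
On the transfer ellipse at r₁, vis-viva equation gives v_p = √[μ(2/r₁ − 1/a_t)] = 62.8616 km/s.
First burn Δv₁ = |v_p − v₁| = 13.824 km/s.
Circular speed at r₂: v₂ = √(μ/r₂) = 22.8463 km/s.
Transfer-orbit speed at r₂: v_a = √[μ(2/r₂ − 1/a_t)] = 13.6447 km/s.
Second burn Δv₂ = |v₂ − v_a| = 9.2016 km/s.
Δv = Δv₁ + Δv₂ = 13.824 + 9.2016 = 23.03 km/s.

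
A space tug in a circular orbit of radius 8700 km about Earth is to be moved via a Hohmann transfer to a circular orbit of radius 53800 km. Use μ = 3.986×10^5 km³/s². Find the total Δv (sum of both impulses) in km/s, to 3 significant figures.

The Hohmann ellipse has a_t = (r₁ + r₂)/2 = 31250 km.
At r₁ the circular-orbit speed is v₁ = √(μ/r₁) = 6.7688 km/s.
On the transfer ellipse at r₁, vis-viva equation gives v_p = √[μ(2/r₁ − 1/a_t)] = 8.8813 km/s.
First burn Δv₁ = |v_p − v₁| = 2.1125 km/s.
At r₂, v₂ = √(μ/r₂) = 2.7219 km/s.
Transfer-orbit speed at r₂: v_a = √[μ(2/r₂ − 1/a_t)] = 1.4362 km/s.
Second burn Δv₂ = |v₂ − v_a| = 1.2857 km/s.
Total Δv = Δv₁ + Δv₂ = 3.398 km/s.

Δv = 3.40 km/s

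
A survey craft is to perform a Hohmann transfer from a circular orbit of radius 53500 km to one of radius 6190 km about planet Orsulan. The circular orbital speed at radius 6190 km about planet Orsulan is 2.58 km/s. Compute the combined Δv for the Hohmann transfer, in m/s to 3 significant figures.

Δv = 1350 m/s

From the circular-orbit relation v² = μ/r at r = 6190 km: μ = v²r = (2.58)² × 6190 = 41203.1 km³/s².
The Hohmann ellipse has a_t = (r₁ + r₂)/2 = 29845 km.
At r₁ the circular-orbit speed is v₁ = √(μ/r₁) = 0.8776 km/s.
Transfer-orbit speed at r₁ (vis-viva): v_a = √[μ(2/r₁ − 1/a_t)] = 0.3997 km/s.
First burn Δv₁ = |v_a − v₁| = 0.4779 km/s.
Circular speed at r₂: v₂ = √(μ/r₂) = 2.5800 km/s.
Transfer-orbit speed at r₂: v_p = √[μ(2/r₂ − 1/a_t)] = 3.4543 km/s.
Second burn Δv₂ = |v₂ − v_p| = 0.8743 km/s.
Total Δv = Δv₁ + Δv₂ = 1.352 km/s.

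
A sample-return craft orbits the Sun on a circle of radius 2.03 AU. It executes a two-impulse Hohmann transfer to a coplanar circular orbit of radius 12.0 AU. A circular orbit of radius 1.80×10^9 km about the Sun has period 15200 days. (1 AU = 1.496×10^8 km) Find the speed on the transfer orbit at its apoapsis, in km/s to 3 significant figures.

From Kepler's third law T² = 4π²r³/μ at r = 1.80×10^9 km, T = 15200 days = 15200 × 86400 s = 1.31328×10^9 s: μ = 4π²r³/T² = 1.33494×10^11 km³/s².
In km: r₁ = 2.03 × 1.496×10^8 = 3.03688×10^8 km; r₂ = 12.0 × 1.496×10^8 = 1.7952×10^9 km.
The Hohmann ellipse has a_t = (r₁ + r₂)/2 = 1.049444×10^9 km.
The apoapsis of the transfer ellipse is at r = 1.7952×10^9 km.
Applying v² = μ(2/r − 1/a_t): v = 4.639 km/s.

v = 4.64 km/s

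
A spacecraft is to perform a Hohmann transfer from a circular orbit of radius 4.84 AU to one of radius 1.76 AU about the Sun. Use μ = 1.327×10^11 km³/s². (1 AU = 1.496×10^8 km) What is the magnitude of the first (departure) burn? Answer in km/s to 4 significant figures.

Δv₁ = 3.651 km/s

In km: r₁ = 4.84 × 1.496×10^8 = 7.24064×10^8 km; r₂ = 1.76 × 1.496×10^8 = 2.63296×10^8 km.
Transfer-ellipse semi-major axis a_t = (r₁ + r₂)/2 = (7.24064×10^8 + 2.63296×10^8)/2 = 4.9368×10^8 km.
On the circular orbit at r = 7.24064×10^8 km, v_c = √(μ/r) = 13.538 km/s.
Vis-viva on the transfer ellipse at r = 7.24064×10^8 km gives v_t = √[μ(2/r − 1/a_t)] = 9.8866 km/s.
Δv₁ = |v_t − v_c| = |9.8866 − 13.538| = 3.651 km/s.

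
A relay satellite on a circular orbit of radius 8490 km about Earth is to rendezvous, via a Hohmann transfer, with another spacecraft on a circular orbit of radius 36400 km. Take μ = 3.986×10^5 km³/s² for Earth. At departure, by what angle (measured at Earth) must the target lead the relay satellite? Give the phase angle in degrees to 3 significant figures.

The Hohmann ellipse has a_t = (r₁ + r₂)/2 = 22445 km.
The half-period of the transfer ellipse is t = π√(a_t³/μ) = 16732.5 s.
The target's mean motion on its circular orbit is ω₂ = √(μ/r₂³) = 9.09110×10^-5 rad/s.
Angle swept by the target during transfer: ω₂·t = 1.5212 rad = 87.16°.
Arrival is 180° from departure on the ellipse, so φ = 180° − 87.16° = 92.8°.

φ = 92.8°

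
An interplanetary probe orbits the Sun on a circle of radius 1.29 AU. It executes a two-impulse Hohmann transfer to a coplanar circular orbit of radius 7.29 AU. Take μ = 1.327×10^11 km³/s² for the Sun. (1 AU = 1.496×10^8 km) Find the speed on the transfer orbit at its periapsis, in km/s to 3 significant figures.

In km: r₁ = 1.29 × 1.496×10^8 = 1.92984×10^8 km; r₂ = 7.29 × 1.496×10^8 = 1.090584×10^9 km.
The Hohmann ellipse has a_t = (r₁ + r₂)/2 = 6.41784×10^8 km.
The periapsis of the transfer ellipse is at r = 1.92984×10^8 km.
Applying v² = μ(2/r − 1/a_t): v = 34.18 km/s.

v = 34.2 km/s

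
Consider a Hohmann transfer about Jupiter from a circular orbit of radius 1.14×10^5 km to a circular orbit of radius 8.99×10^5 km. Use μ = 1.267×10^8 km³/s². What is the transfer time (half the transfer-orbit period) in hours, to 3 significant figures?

t = 27.9 hours

The Hohmann ellipse has a_t = (r₁ + r₂)/2 = 5.065×10^5 km.
Half the transfer-orbit period gives t = π√(a_t³/μ) = 1.006×10^5 s.
Converting: 1.006×10^5 s ÷ 3600 s/hour = 27.9 hours.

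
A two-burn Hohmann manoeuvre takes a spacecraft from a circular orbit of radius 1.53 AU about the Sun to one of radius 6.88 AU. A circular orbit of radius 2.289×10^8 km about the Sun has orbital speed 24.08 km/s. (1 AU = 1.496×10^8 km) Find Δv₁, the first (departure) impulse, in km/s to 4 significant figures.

Δv₁ = 6.721 km/s

From the circular-orbit relation v² = μ/r at r = 2.289×10^8 km: μ = v²r = (24.08)² × 2.289×10^8 = 1.32727×10^11 km³/s².
In km: r₁ = 1.53 × 1.496×10^8 = 2.28888×10^8 km; r₂ = 6.88 × 1.496×10^8 = 1.029248×10^9 km.
Semi-major axis of the transfer orbit: a_t = (2.28888×10^8 + 1.029248×10^9)/2 = 6.29068×10^8 km.
On the circular orbit at r = 2.28888×10^8 km, v_c = √(μ/r) = 24.081 km/s.
Transfer-orbit speed at the same r (vis-viva, a = a_t): v_t = √[μ(2/r − 1/a_t)] = 30.802 km/s.
Δv₁ = |v_t − v_c| = |30.802 − 24.081| = 6.721 km/s.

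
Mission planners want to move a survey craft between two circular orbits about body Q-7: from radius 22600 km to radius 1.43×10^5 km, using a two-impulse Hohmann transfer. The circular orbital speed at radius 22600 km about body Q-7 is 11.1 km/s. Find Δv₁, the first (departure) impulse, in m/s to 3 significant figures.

From the circular-orbit relation v² = μ/r at r = 22600 km: μ = v²r = (11.1)² × 22600 = 2.78455×10^6 km³/s².
Transfer-ellipse semi-major axis a_t = (r₁ + r₂)/2 = (22600 + 1.430×10^5)/2 = 82800 km.
Circular speed at r = 22600 km: v_c = √(μ/r) = 11.100 km/s.
Vis-viva on the transfer ellipse at r = 22600 km gives v_t = √[μ(2/r − 1/a_t)] = 14.587 km/s.
Δv₁ = |v_t − v_c| = |14.587 − 11.100| = 3.487 km/s.

Δv₁ = 3490 m/s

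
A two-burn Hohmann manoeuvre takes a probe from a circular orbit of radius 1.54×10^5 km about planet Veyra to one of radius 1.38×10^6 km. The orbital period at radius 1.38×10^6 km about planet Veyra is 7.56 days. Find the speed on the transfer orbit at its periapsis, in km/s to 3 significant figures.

From Kepler's third law T² = 4π²r³/μ at r = 1.38×10^6 km, T = 7.56 days = 7.56 × 86400 s = 6.53184×10^5 s: μ = 4π²r³/T² = 2.43179×10^8 km³/s².
The Hohmann ellipse has a_t = (r₁ + r₂)/2 = 7.670×10^5 km.
At periapsis, r = 1.540×10^5 km.
From the vis-viva equation, v = √[μ(2/r − 1/a_t)] = 53.30 km/s.

v = 53.3 km/s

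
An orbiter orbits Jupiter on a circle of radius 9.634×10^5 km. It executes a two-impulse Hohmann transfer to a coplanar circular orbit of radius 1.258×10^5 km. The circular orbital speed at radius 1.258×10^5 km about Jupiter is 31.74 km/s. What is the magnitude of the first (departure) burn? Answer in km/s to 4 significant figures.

Δv₁ = 5.957 km/s

From the circular-orbit relation v² = μ/r at r = 1.258×10^5 km: μ = v²r = (31.74)² × 1.258×10^5 = 1.26734×10^8 km³/s².
Semi-major axis of the transfer orbit: a_t = (9.634×10^5 + 1.258×10^5)/2 = 5.446×10^5 km.
On the circular orbit at r = 9.634×10^5 km, v_c = √(μ/r) = 11.4695 km/s.
Transfer-orbit speed at the same r (vis-viva, a = a_t): v_t = √[μ(2/r − 1/a_t)] = 5.51246 km/s.
Δv₁ = |v_t − v_c| = |5.51246 − 11.4695| = 5.957 km/s.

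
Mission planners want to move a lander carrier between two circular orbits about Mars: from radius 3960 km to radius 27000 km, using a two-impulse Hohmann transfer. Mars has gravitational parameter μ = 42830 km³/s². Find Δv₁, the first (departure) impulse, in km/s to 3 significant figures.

Δv₁ = 1.05 km/s

The Hohmann ellipse has a_t = (r₁ + r₂)/2 = 15480 km.
On the circular orbit at r = 3960 km, v_c = √(μ/r) = 3.2887 km/s.
Vis-viva on the transfer ellipse at r = 3960 km gives v_t = √[μ(2/r − 1/a_t)] = 4.3433 km/s.
Δv₁ = |v_t − v_c| = |4.3433 − 3.2887| = 1.055 km/s.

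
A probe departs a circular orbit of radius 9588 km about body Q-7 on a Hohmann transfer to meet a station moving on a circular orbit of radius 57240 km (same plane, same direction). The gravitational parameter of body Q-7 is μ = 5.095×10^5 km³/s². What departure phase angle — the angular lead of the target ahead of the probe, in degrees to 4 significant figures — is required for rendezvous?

Semi-major axis of the transfer orbit: a_t = (9588 + 57240)/2 = 33414 km.
Transfer time t = π√(a_t³/μ) = 26883 s.
Target angular speed ω₂ = √(μ/r₂³) = 5.2122×10^-5 rad/s.
Angle swept by the target during transfer: ω₂·t = 1.4012 rad = 80.28°.
Arrival is 180° from departure on the ellipse, so φ = 180° − 80.28° = 99.72°.

φ = 99.72°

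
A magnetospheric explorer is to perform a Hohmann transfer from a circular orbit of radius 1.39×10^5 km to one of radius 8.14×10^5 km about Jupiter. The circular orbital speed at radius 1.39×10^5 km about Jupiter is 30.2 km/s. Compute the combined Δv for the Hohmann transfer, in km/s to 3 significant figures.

From the circular-orbit relation v² = μ/r at r = 1.39×10^5 km: μ = v²r = (30.2)² × 1.39×10^5 = 1.26774×10^8 km³/s².
The Hohmann ellipse has a_t = (r₁ + r₂)/2 = 4.765×10^5 km.
At r₁ the circular-orbit speed is v₁ = √(μ/r₁) = 30.200 km/s.
Transfer-orbit speed at r₁ (vis-viva): v_p = √[μ(2/r₁ − 1/a_t)] = 39.472 km/s.
First burn Δv₁ = |v_p − v₁| = 9.272 km/s.
At r₂, v₂ = √(μ/r₂) = 12.4796 km/s.
Transfer-orbit speed at r₂: v_a = √[μ(2/r₂ − 1/a_t)] = 6.74028 km/s.
Second burn Δv₂ = |v₂ − v_a| = 5.739 km/s.
Δv = Δv₁ + Δv₂ = 9.272 + 5.739 = 15.01 km/s.

Δv = 15.0 km/s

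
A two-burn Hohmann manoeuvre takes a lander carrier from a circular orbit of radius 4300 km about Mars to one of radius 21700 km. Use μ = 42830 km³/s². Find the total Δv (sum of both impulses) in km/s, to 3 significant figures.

The Hohmann ellipse has a_t = (r₁ + r₂)/2 = 13000 km.
Circular speed at r₁: v₁ = √(μ/r₁) = √(42830/4300) = 3.1560 km/s.
On the transfer ellipse at r₁, v² = μ(2/r − 1/a) gives v_p = √[μ(2/r₁ − 1/a_t)] = 4.0775 km/s.
First burn Δv₁ = |v_p − v₁| = 0.9215 km/s.
Circular speed at r₂: v₂ = √(μ/r₂) = 1.4049 km/s.
Transfer-orbit speed at r₂: v_a = √[μ(2/r₂ − 1/a_t)] = 0.80799 km/s.
Second burn Δv₂ = |v₂ − v_a| = 0.5969 km/s.
Δv = Δv₁ + Δv₂ = 0.9215 + 0.5969 = 1.518 km/s.

Δv = 1.52 km/s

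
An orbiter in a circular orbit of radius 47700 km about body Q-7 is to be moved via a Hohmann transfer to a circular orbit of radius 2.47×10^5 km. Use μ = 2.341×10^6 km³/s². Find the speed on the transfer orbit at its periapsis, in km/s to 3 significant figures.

Transfer-ellipse semi-major axis a_t = (r₁ + r₂)/2 = (47700 + 2.470×10^5)/2 = 1.4735×10^5 km.
At periapsis, r = 47700 km.
Applying v² = μ(2/r − 1/a_t): v = 9.070 km/s.

v = 9.07 km/s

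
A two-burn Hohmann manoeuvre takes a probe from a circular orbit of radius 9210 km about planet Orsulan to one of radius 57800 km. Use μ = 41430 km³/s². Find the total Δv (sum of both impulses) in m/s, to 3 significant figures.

Semi-major axis of the transfer orbit: a_t = (9210 + 57800)/2 = 33505 km.
At r₁ the circular-orbit speed is v₁ = √(μ/r₁) = 2.12094 km/s.
Transfer-orbit speed at r₁ (v² = μ(2/r − 1/a)): v_p = √[μ(2/r₁ − 1/a_t)] = 2.78572 km/s.
First burn Δv₁ = |v_p − v₁| = 0.66478 km/s.
Circular speed at r₂: v₂ = √(μ/r₂) = 0.84663 km/s.
Transfer-orbit speed at r₂: v_a = √[μ(2/r₂ − 1/a_t)] = 0.44388 km/s.
Second burn Δv₂ = |v₂ − v_a| = 0.40275 km/s.
Total Δv = Δv₁ + Δv₂ = 1.068 km/s.

Δv = 1070 m/s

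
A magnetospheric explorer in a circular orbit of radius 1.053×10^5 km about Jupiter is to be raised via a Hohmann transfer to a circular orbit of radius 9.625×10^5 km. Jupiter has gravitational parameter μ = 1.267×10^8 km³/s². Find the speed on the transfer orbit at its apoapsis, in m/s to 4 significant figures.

The Hohmann ellipse has a_t = (r₁ + r₂)/2 = 5.339×10^5 km.
The apoapsis of the transfer ellipse is at r = 9.625×10^5 km.
Applying v² = μ(2/r − 1/a_t): v = 5.095 km/s.

v = 5095 m/s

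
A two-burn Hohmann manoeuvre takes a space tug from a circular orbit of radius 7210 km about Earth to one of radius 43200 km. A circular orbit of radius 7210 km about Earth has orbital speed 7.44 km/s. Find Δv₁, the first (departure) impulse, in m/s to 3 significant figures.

Δv₁ = 2300 m/s

From the circular-orbit relation v² = μ/r at r = 7210 km: μ = v²r = (7.44)² × 7210 = 3.99099×10^5 km³/s².
Semi-major axis of the transfer orbit: a_t = (7210 + 43200)/2 = 25205 km.
Circular speed at r = 7210 km: v_c = √(μ/r) = 7.440 km/s.
Transfer-orbit speed at the same r (vis-viva, a = a_t): v_t = √[μ(2/r − 1/a_t)] = 9.740 km/s.
Δv₁ = |v_t − v_c| = |9.740 − 7.440| = 2.300 km/s.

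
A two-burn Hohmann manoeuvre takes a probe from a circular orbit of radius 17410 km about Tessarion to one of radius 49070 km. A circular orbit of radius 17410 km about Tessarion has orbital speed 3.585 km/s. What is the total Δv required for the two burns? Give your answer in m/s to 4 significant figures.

Δv = 1361 m/s

From the circular-orbit relation v² = μ/r at r = 17410 km: μ = v²r = (3.585)² × 17410 = 2.23757×10^5 km³/s².
Transfer-ellipse semi-major axis a_t = (r₁ + r₂)/2 = (17410 + 49070)/2 = 33240 km.
At r₁ the circular-orbit speed is v₁ = √(μ/r₁) = 3.5850 km/s.
Transfer-orbit speed at r₁ (vis-viva equation): v_p = √[μ(2/r₁ − 1/a_t)] = 4.3558 km/s.
First burn Δv₁ = |v_p − v₁| = 0.7708 km/s.
At r₂, v₂ = √(μ/r₂) = 2.135 km/s.
Transfer-orbit speed at r₂: v_a = √[μ(2/r₂ − 1/a_t)] = 1.545 km/s.
Second burn Δv₂ = |v₂ − v_a| = 0.5900 km/s.
Total Δv = Δv₁ + Δv₂ = 1.361 km/s.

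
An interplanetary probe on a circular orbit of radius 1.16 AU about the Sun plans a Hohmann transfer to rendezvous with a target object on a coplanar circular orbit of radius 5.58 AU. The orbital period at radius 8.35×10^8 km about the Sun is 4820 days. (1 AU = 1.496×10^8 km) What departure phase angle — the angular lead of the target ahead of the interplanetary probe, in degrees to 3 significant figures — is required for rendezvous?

From Kepler's third law T² = 4π²r³/μ at r = 8.35×10^8 km, T = 4820 days = 4820 × 86400 s = 4.16448×10^8 s: μ = 4π²r³/T² = 1.32525×10^11 km³/s².
In km: r₁ = 1.16 × 1.496×10^8 = 1.73536×10^8 km; r₂ = 5.58 × 1.496×10^8 = 8.34768×10^8 km.
Semi-major axis of the transfer orbit: a_t = (1.73536×10^8 + 8.34768×10^8)/2 = 5.04152×10^8 km.
Transfer time t = π√(a_t³/μ) = 9.7688×10^7 s.
Target angular speed ω₂ = √(μ/r₂³) = 1.5094×10^-8 rad/s.
Angle swept by the target during transfer: ω₂·t = 1.4745 rad = 84.48°.
Arrival is 180° from departure on the ellipse, so φ = 180° − 84.48° = 95.5°.

φ = 95.5°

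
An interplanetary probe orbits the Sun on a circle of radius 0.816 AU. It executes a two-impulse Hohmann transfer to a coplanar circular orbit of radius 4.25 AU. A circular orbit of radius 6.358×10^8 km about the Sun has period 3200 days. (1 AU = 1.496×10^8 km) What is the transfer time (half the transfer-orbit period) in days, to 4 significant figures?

t = 736.2 days

From Kepler's third law T² = 4π²r³/μ at r = 6.358×10^8 km, T = 3200 days = 3200 × 86400 s = 2.7648×10^8 s: μ = 4π²r³/T² = 1.32738×10^11 km³/s².
In km: r₁ = 0.816 × 1.496×10^8 = 1.220736×10^8 km; r₂ = 4.25 × 1.496×10^8 = 6.358×10^8 km.
Transfer-ellipse semi-major axis a_t = (r₁ + r₂)/2 = (1.220736×10^8 + 6.358×10^8)/2 = 3.789368×10^8 km.
Half the transfer-orbit period gives t = π√(a_t³/μ) = 6.361×10^7 s.
Converting: 6.361×10^7 s ÷ 86400 s/day = 736.2 days.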